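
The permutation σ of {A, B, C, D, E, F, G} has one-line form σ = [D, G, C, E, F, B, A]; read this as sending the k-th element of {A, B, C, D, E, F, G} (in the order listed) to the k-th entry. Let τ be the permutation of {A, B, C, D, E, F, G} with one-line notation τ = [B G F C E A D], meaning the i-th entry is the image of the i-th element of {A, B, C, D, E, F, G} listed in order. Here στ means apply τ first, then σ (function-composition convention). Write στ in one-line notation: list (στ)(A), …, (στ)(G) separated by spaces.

(στ)(x) = σ(τ(x)). Computing each image: σ(τ(A)) = σ(B) = G, σ(τ(B)) = σ(G) = A, σ(τ(C)) = σ(F) = B, σ(τ(D)) = σ(C) = C, σ(τ(E)) = σ(E) = F, σ(τ(F)) = σ(A) = D, σ(τ(G)) = σ(D) = E.
Hence στ = [G A B C F D E].

G A B C F D E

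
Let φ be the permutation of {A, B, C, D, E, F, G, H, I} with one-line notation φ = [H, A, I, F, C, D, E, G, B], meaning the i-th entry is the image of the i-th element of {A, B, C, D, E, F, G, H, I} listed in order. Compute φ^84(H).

Tracing H → G → … returns to H after 7 steps, so H lies in a 7-cycle (A H G E C I B).
Powers repeat with period 7 on this cycle, and 84 mod 7 = 0, so φ^84(H) = φ^0(H).
So φ^84(H) = H.

H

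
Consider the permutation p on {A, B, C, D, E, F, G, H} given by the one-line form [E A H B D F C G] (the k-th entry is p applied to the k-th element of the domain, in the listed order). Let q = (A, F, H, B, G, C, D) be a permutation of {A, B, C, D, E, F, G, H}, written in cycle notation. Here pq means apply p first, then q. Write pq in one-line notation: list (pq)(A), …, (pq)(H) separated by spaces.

Chase each element through p then q: A → E → E; B → A → F; C → H → B; D → B → G; E → D → A; F → F → H; G → C → D; H → G → C.
So pq in one-line form is E F B G A H D C.

E F B G A H D C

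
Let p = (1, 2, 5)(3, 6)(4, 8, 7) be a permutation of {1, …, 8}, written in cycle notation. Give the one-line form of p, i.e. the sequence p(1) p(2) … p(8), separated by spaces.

2 5 6 8 1 3 4 7

Each element maps to the next entry in its cycle (wrapping to the front): 1→2, 2→5, 3→6, 4→8, 5→1, 6→3, 7→4, 8→7.
Listing these in domain order gives 2 5 6 8 1 3 4 7.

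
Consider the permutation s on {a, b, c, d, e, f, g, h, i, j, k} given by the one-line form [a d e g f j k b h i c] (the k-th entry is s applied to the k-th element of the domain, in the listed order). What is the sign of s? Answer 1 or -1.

In disjoint-cycle form the cycle lengths are 10, 1.
A cycle is odd iff its length is even; s has 1 even-length cycle, so sgn(s) = (−1)^1 and s is odd.

-1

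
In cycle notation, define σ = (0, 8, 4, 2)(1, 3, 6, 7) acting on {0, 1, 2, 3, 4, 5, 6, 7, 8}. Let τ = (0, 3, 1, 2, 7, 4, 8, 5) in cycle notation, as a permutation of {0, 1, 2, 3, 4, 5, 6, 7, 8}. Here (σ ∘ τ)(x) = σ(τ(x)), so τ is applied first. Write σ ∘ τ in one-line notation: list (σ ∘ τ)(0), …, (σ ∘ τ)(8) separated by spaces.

Chase each element through τ then σ: 0 → 3 → 6; 1 → 2 → 0; 2 → 7 → 1; 3 → 1 → 3; 4 → 8 → 4; 5 → 0 → 8; 6 → 6 → 7; 7 → 4 → 2; 8 → 5 → 5.
So σ ∘ τ in one-line form is 6 0 1 3 4 8 7 2 5.

6 0 1 3 4 8 7 2 5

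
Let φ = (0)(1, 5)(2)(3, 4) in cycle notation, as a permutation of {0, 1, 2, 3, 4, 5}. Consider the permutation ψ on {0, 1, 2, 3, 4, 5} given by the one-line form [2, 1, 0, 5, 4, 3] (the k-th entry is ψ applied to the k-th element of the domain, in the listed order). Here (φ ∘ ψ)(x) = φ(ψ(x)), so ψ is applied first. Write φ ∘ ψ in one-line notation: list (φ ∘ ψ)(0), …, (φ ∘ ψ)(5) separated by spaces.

2 5 0 1 3 4

(φ ∘ ψ)(x) = φ(ψ(x)). Computing each image: φ(ψ(0)) = φ(2) = 2, φ(ψ(1)) = φ(1) = 5, φ(ψ(2)) = φ(0) = 0, φ(ψ(3)) = φ(5) = 1, φ(ψ(4)) = φ(4) = 3, φ(ψ(5)) = φ(3) = 4.
Hence φ ∘ ψ = [2 5 0 1 3 4].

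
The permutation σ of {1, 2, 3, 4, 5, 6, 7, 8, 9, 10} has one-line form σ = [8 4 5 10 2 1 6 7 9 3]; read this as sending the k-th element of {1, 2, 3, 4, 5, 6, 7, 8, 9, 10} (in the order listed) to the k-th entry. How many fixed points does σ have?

The fixed points (elements with σ(x) = x) are {9}, so there is 1.

1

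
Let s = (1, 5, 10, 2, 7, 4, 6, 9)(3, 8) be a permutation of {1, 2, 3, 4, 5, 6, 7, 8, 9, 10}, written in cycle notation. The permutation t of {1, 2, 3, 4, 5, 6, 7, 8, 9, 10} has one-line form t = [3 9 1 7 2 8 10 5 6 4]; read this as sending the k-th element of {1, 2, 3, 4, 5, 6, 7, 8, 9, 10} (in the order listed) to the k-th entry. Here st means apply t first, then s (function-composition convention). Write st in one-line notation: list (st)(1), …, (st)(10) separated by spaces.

8 1 5 4 7 3 2 10 9 6

(st)(x) = s(t(x)). Computing each image: s(t(1)) = s(3) = 8, s(t(2)) = s(9) = 1, s(t(3)) = s(1) = 5, s(t(4)) = s(7) = 4, s(t(5)) = s(2) = 7, s(t(6)) = s(8) = 3, s(t(7)) = s(10) = 2, s(t(8)) = s(5) = 10, s(t(9)) = s(6) = 9, s(t(10)) = s(4) = 6.
Hence st = [8 1 5 4 7 3 2 10 9 6].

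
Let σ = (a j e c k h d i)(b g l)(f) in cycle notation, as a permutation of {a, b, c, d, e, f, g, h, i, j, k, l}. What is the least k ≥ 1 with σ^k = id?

The disjoint cycles have lengths 8, 3, 1.
Since disjoint cycles commute, ord(σ) = lcm(8, 3) = 24.

24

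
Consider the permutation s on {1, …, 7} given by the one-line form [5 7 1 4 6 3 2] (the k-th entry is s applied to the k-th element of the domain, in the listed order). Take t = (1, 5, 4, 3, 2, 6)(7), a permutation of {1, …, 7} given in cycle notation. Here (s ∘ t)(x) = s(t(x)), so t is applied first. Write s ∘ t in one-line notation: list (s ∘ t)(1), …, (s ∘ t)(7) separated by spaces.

(s ∘ t)(x) = s(t(x)). Computing each image: s(t(1)) = s(5) = 6, s(t(2)) = s(6) = 3, s(t(3)) = s(2) = 7, s(t(4)) = s(3) = 1, s(t(5)) = s(4) = 4, s(t(6)) = s(1) = 5, s(t(7)) = s(7) = 2.
Hence s ∘ t = [6 3 7 1 4 5 2].

6 3 7 1 4 5 2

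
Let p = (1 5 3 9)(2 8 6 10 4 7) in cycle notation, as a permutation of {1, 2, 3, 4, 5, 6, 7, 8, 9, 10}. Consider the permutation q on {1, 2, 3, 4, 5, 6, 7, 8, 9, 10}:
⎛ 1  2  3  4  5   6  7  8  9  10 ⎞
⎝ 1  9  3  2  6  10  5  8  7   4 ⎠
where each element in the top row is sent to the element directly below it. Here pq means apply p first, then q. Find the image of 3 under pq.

7

First apply p: p(3) = 9, then q(9) = 7. Thus (pq)(3) = 7.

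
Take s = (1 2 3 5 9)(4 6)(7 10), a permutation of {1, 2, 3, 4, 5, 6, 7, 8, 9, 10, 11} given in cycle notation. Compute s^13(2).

2 lies in the 5-cycle (1 2 3 5 9).
On a 5-cycle, s^5 is the identity, so s^13 = s^3 there (13 ≡ 3 mod 5).
Advancing 3 steps from 2: 2 → 3 → 5 → 9.

9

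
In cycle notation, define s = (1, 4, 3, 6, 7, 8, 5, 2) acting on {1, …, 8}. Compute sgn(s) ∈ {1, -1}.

The cycle lengths are 8.
A cycle is odd iff its length is even; s has 1 even-length cycle, so sgn(s) = (−1)^1 and s is odd.

-1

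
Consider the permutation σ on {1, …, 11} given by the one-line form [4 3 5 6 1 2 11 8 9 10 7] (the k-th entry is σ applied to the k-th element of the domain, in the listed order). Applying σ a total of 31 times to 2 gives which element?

Tracing 2 → 3 → … returns to 2 after 6 steps, so 2 lies in a 6-cycle (1 4 6 2 3 5).
Since the cycle has length 6, σ^31 acts on it the same as σ^1 (31 mod 6 = 1).
Stepping 1 place around the cycle: 2 → 3.

3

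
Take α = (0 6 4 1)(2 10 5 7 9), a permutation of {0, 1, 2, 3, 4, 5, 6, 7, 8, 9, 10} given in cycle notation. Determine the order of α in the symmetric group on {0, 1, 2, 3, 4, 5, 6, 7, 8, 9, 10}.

20

The cycle type of α is (5, 4, 1, 1).
The order is lcm(5, 4) = 20.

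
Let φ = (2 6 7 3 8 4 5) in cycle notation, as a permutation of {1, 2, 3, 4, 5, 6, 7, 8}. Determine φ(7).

3

Within (2 6 7 3 8 4 5), 7 ↦ 3.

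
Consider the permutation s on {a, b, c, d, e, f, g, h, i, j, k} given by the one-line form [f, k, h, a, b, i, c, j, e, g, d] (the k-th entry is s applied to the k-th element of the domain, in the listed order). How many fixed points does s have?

No element satisfies s(x) = x, so there are 0 fixed points.

0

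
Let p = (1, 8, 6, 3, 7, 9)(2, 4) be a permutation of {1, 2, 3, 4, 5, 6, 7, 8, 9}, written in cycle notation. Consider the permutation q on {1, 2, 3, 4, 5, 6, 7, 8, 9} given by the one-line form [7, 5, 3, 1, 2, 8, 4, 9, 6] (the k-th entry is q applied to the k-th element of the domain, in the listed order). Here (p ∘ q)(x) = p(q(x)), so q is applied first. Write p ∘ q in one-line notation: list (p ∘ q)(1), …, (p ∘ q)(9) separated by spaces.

9 5 7 8 4 6 2 1 3

Chase each element through q then p: 1 → 7 → 9; 2 → 5 → 5; 3 → 3 → 7; 4 → 1 → 8; 5 → 2 → 4; 6 → 8 → 6; 7 → 4 → 2; 8 → 9 → 1; 9 → 6 → 3.
Collecting the images, p ∘ q = [9 5 7 8 4 6 2 1 3].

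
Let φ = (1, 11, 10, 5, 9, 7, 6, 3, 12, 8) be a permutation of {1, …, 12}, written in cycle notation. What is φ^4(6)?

6 lies in the 10-cycle (1, 11, 10, 5, 9, 7, 6, 3, 12, 8).
Stepping 4 places around the cycle: 6 → 3 → 12 → 8 → 1.

1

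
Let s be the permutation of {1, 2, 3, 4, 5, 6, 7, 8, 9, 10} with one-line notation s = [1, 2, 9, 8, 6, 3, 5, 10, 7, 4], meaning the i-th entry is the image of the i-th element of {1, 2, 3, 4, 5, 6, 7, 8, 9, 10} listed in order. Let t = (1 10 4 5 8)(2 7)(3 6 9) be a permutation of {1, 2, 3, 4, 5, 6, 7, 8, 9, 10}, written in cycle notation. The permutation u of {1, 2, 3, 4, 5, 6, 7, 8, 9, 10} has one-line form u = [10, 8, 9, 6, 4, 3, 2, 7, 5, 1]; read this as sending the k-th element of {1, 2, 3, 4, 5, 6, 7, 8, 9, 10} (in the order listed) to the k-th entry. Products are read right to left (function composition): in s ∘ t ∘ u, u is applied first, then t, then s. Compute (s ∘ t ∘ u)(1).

(s ∘ t ∘ u)(1) = s(t(u(1))). u(1) = 10, then t(10) = 4, then s(4) = 8, so the result is 8.

8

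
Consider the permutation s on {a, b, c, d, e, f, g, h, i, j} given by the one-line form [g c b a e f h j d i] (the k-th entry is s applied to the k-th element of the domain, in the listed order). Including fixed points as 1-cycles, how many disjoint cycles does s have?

The cycle decomposition is (a g h j i d)(b c)(e)(f), which has 4 cycles (counting 1-cycles).

4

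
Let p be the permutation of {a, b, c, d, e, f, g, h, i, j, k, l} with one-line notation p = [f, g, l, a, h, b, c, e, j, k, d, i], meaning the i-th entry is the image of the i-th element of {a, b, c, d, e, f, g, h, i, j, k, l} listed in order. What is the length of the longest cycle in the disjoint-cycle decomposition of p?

10

Decomposing into disjoint cycles gives (a f b g c l i j k d)(e h); the longest has length 10.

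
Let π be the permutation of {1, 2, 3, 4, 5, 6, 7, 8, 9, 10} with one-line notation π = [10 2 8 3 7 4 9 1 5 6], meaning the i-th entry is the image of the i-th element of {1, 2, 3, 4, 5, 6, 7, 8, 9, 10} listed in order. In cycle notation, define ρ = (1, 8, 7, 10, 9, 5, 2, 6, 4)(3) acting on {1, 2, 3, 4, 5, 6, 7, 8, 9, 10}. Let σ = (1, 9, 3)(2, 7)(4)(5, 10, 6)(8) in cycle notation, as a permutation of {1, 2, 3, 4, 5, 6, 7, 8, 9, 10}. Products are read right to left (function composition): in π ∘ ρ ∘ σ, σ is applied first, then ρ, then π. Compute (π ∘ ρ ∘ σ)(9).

Chase 9: σ(9) = 3; ρ(3) = 3; π(3) = 8. Hence (π ∘ ρ ∘ σ)(9) = 8.

8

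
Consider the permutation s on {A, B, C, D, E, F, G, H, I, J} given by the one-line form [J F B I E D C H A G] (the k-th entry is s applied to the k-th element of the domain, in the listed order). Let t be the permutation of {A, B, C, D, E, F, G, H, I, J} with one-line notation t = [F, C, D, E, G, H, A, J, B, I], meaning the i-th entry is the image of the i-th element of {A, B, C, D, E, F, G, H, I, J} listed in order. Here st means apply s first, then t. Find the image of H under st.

First apply s: s(H) = H, then t(H) = J. Thus (st)(H) = J.

J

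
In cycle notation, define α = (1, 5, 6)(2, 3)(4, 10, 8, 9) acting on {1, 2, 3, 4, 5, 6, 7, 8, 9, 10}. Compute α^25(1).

5

1 lies in the 3-cycle (1, 5, 6).
Powers repeat with period 3 on this cycle, and 25 mod 3 = 1, so α^25(1) = α^1(1).
Advancing 1 step from 1: 1 → 5.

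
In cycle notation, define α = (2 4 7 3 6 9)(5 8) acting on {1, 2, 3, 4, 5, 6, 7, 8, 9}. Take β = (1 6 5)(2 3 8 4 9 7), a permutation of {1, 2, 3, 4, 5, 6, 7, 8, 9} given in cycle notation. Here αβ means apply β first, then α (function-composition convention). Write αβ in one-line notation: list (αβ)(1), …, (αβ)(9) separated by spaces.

Chase each element through β then α: 1 → 6 → 9; 2 → 3 → 6; 3 → 8 → 5; 4 → 9 → 2; 5 → 1 → 1; 6 → 5 → 8; 7 → 2 → 4; 8 → 4 → 7; 9 → 7 → 3.
Collecting the images, αβ = [9 6 5 2 1 8 4 7 3].

9 6 5 2 1 8 4 7 3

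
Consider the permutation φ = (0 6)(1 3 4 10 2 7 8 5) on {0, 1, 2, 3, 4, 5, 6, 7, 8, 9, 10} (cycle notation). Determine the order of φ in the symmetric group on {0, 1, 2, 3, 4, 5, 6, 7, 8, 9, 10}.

8

The cycle type of φ is (8, 2, 1).
Since disjoint cycles commute, ord(φ) = lcm(8, 2) = 8.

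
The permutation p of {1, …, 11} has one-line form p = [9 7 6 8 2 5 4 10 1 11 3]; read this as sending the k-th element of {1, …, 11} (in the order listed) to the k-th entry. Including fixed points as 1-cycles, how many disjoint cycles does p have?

The cycle decomposition is (1 9)(2 7 4 8 10 11 3 6 5), which has 2 cycles (counting 1-cycles).

2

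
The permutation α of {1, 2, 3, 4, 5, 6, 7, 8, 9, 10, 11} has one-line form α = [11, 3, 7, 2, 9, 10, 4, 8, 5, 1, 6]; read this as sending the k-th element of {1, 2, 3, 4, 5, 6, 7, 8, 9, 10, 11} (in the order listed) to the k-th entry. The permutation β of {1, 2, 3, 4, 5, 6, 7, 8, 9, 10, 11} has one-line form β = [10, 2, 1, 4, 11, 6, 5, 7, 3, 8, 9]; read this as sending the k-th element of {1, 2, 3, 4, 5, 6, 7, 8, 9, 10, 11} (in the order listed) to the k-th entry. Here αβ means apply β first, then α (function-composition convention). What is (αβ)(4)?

2

First apply β: β(4) = 4, then α(4) = 2. Thus (αβ)(4) = 2.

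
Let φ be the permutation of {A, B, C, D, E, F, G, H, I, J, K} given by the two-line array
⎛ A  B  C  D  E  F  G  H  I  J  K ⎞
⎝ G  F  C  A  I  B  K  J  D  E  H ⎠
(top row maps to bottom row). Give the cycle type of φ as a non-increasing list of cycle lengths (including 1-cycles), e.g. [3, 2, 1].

[8, 2, 1]

The disjoint cycles are (A, G, K, H, J, E, I, D)(B, F)(C), with lengths 8, 2, 1 in non-increasing order.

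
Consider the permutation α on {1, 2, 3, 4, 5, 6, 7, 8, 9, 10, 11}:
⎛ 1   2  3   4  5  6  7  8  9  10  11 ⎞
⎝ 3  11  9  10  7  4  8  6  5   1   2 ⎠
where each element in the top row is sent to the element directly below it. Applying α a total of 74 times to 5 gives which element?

Tracing 5 → 7 → … returns to 5 after 9 steps, so 5 lies in a 9-cycle (1, 3, 9, 5, 7, 8, 6, 4, 10).
Since the cycle has length 9, α^74 acts on it the same as α^2 (74 mod 9 = 2).
Stepping 2 places around the cycle: 5 → 7 → 8.

8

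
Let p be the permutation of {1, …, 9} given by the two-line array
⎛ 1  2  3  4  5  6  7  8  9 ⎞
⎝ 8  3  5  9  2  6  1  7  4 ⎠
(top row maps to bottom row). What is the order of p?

Writing p as disjoint cycles, the cycle lengths are 3, 3, 2, 1.
Since disjoint cycles commute, ord(p) = lcm(3, 3, 2) = 6.

6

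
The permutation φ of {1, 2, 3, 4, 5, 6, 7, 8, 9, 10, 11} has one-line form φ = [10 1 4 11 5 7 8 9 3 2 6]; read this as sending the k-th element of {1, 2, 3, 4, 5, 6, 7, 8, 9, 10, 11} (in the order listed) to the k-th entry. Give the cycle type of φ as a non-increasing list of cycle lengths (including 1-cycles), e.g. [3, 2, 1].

[7, 3, 1]

The disjoint cycles are (1 10 2)(3 4 11 6 7 8 9)(5), with lengths 7, 3, 1 in non-increasing order.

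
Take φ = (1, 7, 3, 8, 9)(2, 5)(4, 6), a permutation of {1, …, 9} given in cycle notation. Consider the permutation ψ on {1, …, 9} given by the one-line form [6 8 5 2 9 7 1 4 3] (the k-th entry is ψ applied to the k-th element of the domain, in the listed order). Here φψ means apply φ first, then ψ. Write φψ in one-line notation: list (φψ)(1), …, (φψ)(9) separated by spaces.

For each element, apply φ then ψ: 1 → 7 → 1; 2 → 5 → 9; 3 → 8 → 4; 4 → 6 → 7; 5 → 2 → 8; 6 → 4 → 2; 7 → 3 → 5; 8 → 9 → 3; 9 → 1 → 6.
Collecting the images, φψ = [1 9 4 7 8 2 5 3 6].

1 9 4 7 8 2 5 3 6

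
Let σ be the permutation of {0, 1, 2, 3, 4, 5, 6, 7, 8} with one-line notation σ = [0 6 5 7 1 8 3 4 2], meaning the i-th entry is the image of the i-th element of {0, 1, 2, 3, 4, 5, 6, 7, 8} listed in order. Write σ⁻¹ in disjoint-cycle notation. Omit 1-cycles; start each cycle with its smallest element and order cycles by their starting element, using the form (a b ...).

First write σ in disjoint cycles: (1 6 3 7 4)(2 5 8).
Reversing each cycle (and rotating so the smallest element leads) gives σ⁻¹ = (1 4 7 3 6)(2 8 5).

(1 4 7 3 6)(2 8 5)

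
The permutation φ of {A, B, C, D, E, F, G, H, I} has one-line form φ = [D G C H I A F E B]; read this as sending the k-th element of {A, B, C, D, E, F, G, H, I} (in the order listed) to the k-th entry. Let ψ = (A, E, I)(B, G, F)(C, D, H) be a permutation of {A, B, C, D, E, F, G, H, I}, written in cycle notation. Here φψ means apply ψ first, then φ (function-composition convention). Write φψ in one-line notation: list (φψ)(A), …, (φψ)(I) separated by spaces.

I F H E B G A C D

For each element, apply ψ then φ: A → E → I; B → G → F; C → D → H; D → H → E; E → I → B; F → B → G; G → F → A; H → C → C; I → A → D.
Collecting the images, φψ = [I F H E B G A C D].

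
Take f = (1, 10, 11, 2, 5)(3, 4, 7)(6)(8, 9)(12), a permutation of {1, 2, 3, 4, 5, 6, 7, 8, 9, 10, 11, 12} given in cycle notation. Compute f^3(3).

3

3 lies in the 3-cycle (3, 4, 7).
Powers repeat with period 3 on this cycle, and 3 mod 3 = 0, so f^3(3) = f^0(3).
So f^3(3) = 3.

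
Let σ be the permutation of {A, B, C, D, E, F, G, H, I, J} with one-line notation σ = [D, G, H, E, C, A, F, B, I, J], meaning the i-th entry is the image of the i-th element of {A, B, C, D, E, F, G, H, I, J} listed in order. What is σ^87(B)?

Tracing B → G → … returns to B after 8 steps, so B lies in an 8-cycle (A D E C H B G F).
On an 8-cycle, σ^8 is the identity, so σ^87 = σ^7 there (87 ≡ 7 mod 8).
Stepping 7 places around the cycle: B → G → F → A → D → E → C → H.

H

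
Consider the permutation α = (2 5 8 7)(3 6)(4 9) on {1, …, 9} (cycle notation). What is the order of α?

4

The disjoint cycles have lengths 4, 2, 2, 1.
The order is lcm(4, 2, 2) = 4.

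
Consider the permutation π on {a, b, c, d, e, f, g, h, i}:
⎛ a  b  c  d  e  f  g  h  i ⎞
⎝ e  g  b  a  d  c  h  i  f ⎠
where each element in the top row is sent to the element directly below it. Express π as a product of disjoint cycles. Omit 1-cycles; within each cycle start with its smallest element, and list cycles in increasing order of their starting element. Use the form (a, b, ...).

From a: a → e → d → a, closing the cycle (a, e, d).
Continuing from each remaining unvisited element yields (a, e, d)(b, g, h, i, f, c).

(a, e, d)(b, g, h, i, f, c)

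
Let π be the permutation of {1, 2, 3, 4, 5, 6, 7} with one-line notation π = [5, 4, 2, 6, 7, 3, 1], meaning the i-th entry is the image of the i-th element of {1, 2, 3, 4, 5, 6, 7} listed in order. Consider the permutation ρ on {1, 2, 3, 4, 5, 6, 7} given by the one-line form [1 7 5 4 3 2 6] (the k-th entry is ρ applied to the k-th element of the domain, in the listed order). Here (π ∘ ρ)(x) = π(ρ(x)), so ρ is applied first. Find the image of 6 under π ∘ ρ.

First apply ρ: ρ(6) = 2, then π(2) = 4. Thus (π ∘ ρ)(6) = 4.

4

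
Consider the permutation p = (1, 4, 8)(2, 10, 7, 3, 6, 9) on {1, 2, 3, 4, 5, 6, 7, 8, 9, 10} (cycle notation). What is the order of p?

The disjoint cycles have lengths 6, 3, 1.
Since disjoint cycles commute, ord(p) = lcm(6, 3) = 6.

6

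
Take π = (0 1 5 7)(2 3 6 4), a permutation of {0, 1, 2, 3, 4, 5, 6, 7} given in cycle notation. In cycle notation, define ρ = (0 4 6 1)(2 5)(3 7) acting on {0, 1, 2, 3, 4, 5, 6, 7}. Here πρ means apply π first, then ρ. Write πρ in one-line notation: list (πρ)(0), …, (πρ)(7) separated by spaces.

0 2 7 1 5 3 6 4

(πρ)(x) = ρ(π(x)). Computing each image: ρ(π(0)) = ρ(1) = 0, ρ(π(1)) = ρ(5) = 2, ρ(π(2)) = ρ(3) = 7, ρ(π(3)) = ρ(6) = 1, ρ(π(4)) = ρ(2) = 5, ρ(π(5)) = ρ(7) = 3, ρ(π(6)) = ρ(4) = 6, ρ(π(7)) = ρ(0) = 4.
Hence πρ = [0 2 7 1 5 3 6 4].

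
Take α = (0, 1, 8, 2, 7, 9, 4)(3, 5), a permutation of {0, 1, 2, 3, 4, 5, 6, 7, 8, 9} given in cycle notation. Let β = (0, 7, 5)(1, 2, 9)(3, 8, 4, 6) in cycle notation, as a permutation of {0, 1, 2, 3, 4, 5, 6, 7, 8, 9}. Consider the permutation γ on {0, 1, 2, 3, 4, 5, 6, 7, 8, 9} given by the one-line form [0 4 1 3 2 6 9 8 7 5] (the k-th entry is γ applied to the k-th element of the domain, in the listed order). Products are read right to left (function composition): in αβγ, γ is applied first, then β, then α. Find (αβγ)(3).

Chase 3: γ(3) = 3; β(3) = 8; α(8) = 2. Hence (αβγ)(3) = 2.

2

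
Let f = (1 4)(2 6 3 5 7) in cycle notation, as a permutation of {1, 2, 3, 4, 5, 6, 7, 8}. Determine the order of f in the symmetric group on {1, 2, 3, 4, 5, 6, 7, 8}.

10

The disjoint cycles have lengths 5, 2, 1.
Since disjoint cycles commute, ord(f) = lcm(5, 2) = 10.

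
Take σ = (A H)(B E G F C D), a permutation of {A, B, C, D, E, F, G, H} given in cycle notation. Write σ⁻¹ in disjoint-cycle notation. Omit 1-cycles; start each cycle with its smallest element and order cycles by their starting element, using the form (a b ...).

(A H)(B D C F G E)

Inverting a permutation written in cycle notation just reverses the order within every cycle.
Reversing each cycle of σ and rotating so the smallest element leads gives (A H)(B D C F G E).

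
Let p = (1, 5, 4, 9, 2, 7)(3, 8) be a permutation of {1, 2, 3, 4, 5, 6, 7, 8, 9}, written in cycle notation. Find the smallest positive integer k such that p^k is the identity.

The disjoint cycles have lengths 6, 2, 1.
Since disjoint cycles commute, ord(p) = lcm(6, 2) = 6.

6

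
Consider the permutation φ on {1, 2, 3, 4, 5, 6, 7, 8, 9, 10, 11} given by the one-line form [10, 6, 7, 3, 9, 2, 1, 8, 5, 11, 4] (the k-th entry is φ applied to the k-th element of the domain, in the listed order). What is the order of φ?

6

Writing φ as disjoint cycles, the cycle lengths are 6, 2, 2, 1.
Since disjoint cycles commute, ord(φ) = lcm(6, 2, 2) = 6.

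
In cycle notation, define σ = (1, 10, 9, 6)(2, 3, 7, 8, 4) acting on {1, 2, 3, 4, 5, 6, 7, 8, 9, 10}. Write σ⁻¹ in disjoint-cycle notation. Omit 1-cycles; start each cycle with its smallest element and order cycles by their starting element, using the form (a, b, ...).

(1, 6, 9, 10)(2, 4, 8, 7, 3)

If σ sends a → b within a cycle, σ⁻¹ sends b → a; equivalently, reverse each cycle.
Reversing each cycle of σ and rotating so the smallest element leads gives (1, 6, 9, 10)(2, 4, 8, 7, 3).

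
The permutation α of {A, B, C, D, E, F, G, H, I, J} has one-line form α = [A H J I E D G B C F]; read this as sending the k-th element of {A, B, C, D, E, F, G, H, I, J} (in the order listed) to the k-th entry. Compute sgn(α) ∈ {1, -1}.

-1

In disjoint-cycle form the cycle lengths are 5, 2, 1, 1, 1.
A cycle of length ℓ contributes ℓ−1 transpositions, so α is a product of 4 + 1 = 5 transpositions — odd.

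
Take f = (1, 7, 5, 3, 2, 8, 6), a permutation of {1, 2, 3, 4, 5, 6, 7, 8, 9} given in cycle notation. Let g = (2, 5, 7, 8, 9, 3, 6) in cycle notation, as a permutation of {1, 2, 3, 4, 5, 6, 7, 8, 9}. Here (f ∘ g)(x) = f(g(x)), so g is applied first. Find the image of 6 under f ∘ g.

8

First apply g: g(6) = 2, then f(2) = 8. Thus (f ∘ g)(6) = 8.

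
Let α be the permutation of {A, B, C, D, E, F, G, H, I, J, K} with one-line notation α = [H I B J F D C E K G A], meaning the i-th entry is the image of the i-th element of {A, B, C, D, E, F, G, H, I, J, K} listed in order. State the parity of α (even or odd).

In disjoint-cycle form the cycle lengths are 11.
A cycle is odd iff its length is even; α has 0 even-length cycles, so sgn(α) = (−1)^0 and α is even.

even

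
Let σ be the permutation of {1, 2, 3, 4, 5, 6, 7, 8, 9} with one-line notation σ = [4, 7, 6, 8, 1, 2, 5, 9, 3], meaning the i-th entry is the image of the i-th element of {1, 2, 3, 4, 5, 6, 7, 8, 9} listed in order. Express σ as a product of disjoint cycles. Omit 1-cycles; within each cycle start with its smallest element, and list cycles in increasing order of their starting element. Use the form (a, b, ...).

(1, 4, 8, 9, 3, 6, 2, 7, 5)

From 1: 1 → 4 → 8 → 9 → 3 → 6 → 2 → 7 → 5 → 1, closing the cycle (1, 4, 8, 9, 3, 6, 2, 7, 5).
Repeating from the next unused element and collecting all non-trivial cycles gives (1, 4, 8, 9, 3, 6, 2, 7, 5).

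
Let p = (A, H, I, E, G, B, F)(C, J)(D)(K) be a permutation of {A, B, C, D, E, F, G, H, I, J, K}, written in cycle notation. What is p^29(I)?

I lies in the 7-cycle (A, H, I, E, G, B, F).
Powers repeat with period 7 on this cycle, and 29 mod 7 = 1, so p^29(I) = p^1(I).
Stepping 1 place around the cycle: I → E.

E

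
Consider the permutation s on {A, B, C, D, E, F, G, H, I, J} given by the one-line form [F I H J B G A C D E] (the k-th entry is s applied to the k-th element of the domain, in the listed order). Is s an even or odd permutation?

odd

In disjoint-cycle form the cycle lengths are 5, 3, 2.
A cycle of length ℓ contributes ℓ−1 transpositions, so s is a product of 4 + 2 + 1 = 7 transpositions — odd.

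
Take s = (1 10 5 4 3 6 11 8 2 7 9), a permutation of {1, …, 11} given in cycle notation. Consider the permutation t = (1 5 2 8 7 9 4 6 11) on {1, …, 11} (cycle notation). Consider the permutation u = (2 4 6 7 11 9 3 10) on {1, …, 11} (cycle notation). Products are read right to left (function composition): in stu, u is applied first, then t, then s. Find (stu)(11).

3

(stu)(11) = s(t(u(11))). u(11) = 9, then t(9) = 4, then s(4) = 3, so the result is 3.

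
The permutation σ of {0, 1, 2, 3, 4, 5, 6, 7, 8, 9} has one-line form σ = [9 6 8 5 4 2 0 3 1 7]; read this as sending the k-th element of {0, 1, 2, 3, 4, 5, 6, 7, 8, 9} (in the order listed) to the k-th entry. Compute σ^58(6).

3

Tracing 6 → 0 → … returns to 6 after 9 steps, so 6 lies in a 9-cycle (0 9 7 3 5 2 8 1 6).
On a 9-cycle, σ^9 is the identity, so σ^58 = σ^4 there (58 ≡ 4 mod 9).
Advancing 4 steps from 6: 6 → 0 → 9 → 7 → 3.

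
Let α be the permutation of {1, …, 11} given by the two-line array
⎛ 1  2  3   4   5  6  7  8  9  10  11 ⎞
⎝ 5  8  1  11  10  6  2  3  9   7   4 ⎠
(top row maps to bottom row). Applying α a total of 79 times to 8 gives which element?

1

Tracing 8 → 3 → … returns to 8 after 7 steps, so 8 lies in a 7-cycle (1 5 10 7 2 8 3).
On a 7-cycle, α^7 is the identity, so α^79 = α^2 there (79 ≡ 2 mod 7).
Stepping 2 places around the cycle: 8 → 3 → 1.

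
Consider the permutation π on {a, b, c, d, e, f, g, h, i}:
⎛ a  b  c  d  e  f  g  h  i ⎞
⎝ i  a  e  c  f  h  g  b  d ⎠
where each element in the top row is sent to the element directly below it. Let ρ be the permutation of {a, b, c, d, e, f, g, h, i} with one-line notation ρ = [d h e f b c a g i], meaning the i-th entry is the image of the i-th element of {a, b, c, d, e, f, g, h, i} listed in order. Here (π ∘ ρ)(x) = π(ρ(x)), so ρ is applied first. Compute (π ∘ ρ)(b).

b

(π ∘ ρ)(b) = π(ρ(b)). ρ(b) = h, then π(h) = b. So (π ∘ ρ)(b) = b.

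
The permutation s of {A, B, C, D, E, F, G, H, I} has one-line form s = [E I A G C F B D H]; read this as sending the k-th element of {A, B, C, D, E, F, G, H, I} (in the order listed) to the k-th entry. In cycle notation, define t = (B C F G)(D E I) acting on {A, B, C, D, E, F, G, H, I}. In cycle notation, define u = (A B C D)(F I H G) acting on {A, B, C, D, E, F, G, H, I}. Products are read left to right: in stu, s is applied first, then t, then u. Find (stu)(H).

E

Apply the permutations in order: s(H) = D, then t(D) = E, then u(E) = E. So (stu)(H) = E.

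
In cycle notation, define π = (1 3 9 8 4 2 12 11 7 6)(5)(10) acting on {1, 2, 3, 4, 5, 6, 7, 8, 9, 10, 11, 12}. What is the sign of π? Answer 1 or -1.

-1

The cycle lengths are 10, 1, 1.
A cycle of length ℓ contributes ℓ−1 transpositions, so π is a product of 9 transpositions — odd.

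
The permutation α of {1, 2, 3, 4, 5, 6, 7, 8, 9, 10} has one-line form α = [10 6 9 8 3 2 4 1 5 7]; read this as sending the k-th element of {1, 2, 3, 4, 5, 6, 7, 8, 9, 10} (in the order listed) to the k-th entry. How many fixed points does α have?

No element satisfies α(x) = x, so there are 0 fixed points.

0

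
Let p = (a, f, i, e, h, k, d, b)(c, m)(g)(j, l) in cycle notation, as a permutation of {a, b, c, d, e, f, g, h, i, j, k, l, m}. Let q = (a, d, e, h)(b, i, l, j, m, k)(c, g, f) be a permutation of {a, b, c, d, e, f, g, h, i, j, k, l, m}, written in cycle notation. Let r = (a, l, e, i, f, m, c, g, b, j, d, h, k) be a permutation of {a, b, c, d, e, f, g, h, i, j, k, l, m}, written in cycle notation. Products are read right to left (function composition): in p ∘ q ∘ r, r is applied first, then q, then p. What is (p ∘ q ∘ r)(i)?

(p ∘ q ∘ r)(i) = p(q(r(i))). r(i) = f, then q(f) = c, then p(c) = m, so the result is m.

m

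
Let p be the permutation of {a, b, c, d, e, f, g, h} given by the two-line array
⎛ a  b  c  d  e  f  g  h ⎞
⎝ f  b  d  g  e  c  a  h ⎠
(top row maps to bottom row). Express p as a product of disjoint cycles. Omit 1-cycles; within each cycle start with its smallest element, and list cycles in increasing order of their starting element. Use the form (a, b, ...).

(a, f, c, d, g)

Start at a and follow images: a → f → c → d → g → a, giving the cycle (a, f, c, d, g).
Repeating from the next unused element and collecting all non-trivial cycles gives (a, f, c, d, g).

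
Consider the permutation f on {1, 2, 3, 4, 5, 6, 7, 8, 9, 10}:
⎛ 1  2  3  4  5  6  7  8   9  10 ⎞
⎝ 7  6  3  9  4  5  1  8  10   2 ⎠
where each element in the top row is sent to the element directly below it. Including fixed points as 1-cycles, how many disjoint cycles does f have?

The cycle decomposition is (1, 7)(2, 6, 5, 4, 9, 10)(3)(8), which has 4 cycles (counting 1-cycles).

4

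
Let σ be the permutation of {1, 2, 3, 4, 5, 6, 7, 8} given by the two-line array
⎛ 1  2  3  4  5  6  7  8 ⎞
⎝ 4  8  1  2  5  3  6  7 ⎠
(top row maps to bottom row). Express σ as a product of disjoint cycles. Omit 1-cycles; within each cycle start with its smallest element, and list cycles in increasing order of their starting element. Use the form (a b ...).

(1 4 2 8 7 6 3)

From 1: 1 → 4 → 2 → 8 → 7 → 6 → 3 → 1, closing the cycle (1 4 2 8 7 6 3).
Continuing from each remaining unvisited element yields (1 4 2 8 7 6 3).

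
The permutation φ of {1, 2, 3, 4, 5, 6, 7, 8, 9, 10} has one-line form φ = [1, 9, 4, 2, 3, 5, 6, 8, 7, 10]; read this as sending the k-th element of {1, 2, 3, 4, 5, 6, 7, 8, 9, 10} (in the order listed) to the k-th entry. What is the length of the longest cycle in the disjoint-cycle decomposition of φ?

Decomposing into disjoint cycles gives (2 9 7 6 5 3 4); the longest has length 7.

7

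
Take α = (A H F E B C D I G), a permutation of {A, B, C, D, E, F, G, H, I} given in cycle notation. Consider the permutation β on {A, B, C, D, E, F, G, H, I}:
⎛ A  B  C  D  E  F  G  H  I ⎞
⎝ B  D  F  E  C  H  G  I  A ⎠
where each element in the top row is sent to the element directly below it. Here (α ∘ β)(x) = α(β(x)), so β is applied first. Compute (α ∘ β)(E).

D

First apply β: β(E) = C, then α(C) = D. Thus (α ∘ β)(E) = D.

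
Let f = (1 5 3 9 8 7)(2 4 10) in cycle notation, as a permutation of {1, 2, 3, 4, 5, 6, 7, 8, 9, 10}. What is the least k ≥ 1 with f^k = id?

6

The cycle type of f is (6, 3, 1).
The order of f is the least common multiple of its cycle lengths: lcm(6, 3) = 6.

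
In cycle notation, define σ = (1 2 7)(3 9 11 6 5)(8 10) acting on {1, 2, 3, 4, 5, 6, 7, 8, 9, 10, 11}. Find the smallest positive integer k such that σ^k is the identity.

The disjoint cycles have lengths 5, 3, 2, 1.
Since disjoint cycles commute, ord(σ) = lcm(5, 3, 2) = 30.

30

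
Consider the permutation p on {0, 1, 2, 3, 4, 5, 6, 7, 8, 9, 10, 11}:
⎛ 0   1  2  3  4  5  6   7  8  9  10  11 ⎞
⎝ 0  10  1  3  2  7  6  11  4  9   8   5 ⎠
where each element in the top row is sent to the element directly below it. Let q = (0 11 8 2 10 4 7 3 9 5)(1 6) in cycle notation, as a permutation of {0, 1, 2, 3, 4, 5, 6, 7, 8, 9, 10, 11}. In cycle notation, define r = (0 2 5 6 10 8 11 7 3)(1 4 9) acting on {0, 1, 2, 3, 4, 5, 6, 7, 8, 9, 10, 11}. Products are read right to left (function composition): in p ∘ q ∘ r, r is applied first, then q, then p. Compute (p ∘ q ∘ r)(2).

0

(p ∘ q ∘ r)(2) = p(q(r(2))). r(2) = 5, then q(5) = 0, then p(0) = 0, so the result is 0.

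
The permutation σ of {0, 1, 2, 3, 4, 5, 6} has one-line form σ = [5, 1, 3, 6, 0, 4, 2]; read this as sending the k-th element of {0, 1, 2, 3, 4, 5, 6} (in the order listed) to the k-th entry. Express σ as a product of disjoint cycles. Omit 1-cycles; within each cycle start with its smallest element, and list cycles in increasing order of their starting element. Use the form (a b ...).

(0 5 4)(2 3 6)

Iterating σ from 0 gives 0 → 5 → 4 → 0; that is the 3-cycle (0 5 4).
Repeating from the next unused element and collecting all non-trivial cycles gives (0 5 4)(2 3 6).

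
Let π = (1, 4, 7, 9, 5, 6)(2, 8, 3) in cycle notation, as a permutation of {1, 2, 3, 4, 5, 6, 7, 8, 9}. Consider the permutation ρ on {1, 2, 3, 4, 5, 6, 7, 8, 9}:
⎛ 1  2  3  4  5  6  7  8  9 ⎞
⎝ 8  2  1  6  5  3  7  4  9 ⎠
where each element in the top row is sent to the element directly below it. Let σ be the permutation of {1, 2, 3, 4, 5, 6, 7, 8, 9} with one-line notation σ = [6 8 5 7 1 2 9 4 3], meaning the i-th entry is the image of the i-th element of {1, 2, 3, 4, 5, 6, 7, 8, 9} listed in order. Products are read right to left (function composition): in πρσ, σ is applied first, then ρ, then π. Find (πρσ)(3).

6

Chase 3: σ(3) = 5; ρ(5) = 5; π(5) = 6. Hence (πρσ)(3) = 6.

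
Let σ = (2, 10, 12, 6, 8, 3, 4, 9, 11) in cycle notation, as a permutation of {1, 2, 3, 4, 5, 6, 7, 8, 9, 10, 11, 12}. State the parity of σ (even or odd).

The cycle lengths are 9, 1, 1, 1.
A cycle is odd iff its length is even; σ has 0 even-length cycles, so sgn(σ) = (−1)^0 and σ is even.

even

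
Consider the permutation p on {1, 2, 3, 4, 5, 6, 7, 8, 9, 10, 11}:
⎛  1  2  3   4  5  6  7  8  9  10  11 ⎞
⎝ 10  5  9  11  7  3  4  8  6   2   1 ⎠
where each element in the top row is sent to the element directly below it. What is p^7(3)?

Tracing 3 → 9 → … returns to 3 after 3 steps, so 3 lies in a 3-cycle (3, 9, 6).
On a 3-cycle, p^3 is the identity, so p^7 = p^1 there (7 ≡ 1 mod 3).
Advancing 1 step from 3: 3 → 9.

9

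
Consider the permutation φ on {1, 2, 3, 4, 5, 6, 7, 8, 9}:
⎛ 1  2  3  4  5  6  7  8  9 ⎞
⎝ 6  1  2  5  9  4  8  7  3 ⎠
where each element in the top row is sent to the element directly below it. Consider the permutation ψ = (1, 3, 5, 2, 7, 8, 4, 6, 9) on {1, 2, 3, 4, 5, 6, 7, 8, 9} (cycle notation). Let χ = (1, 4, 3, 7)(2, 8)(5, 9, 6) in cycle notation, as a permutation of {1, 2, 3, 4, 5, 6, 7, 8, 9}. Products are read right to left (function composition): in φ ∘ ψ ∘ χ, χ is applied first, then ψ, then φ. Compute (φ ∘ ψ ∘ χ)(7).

2

Chase 7: χ(7) = 1; ψ(1) = 3; φ(3) = 2. Hence (φ ∘ ψ ∘ χ)(7) = 2.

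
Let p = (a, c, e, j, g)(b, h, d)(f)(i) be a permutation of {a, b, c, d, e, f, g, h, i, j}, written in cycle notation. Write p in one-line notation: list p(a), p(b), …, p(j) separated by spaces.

c h e b j f a d i g

Image by image: a→c, b→h, c→e, d→b, e→j, f→f, g→a, h→d, i→i, j→g.
So the one-line form is c h e b j f a d i g.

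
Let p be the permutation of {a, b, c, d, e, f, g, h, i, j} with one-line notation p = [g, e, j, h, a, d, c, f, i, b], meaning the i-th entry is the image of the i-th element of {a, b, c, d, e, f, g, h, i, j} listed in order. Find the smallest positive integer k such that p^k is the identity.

Writing p as disjoint cycles, the cycle lengths are 6, 3, 1.
Since disjoint cycles commute, ord(p) = lcm(6, 3) = 6.

6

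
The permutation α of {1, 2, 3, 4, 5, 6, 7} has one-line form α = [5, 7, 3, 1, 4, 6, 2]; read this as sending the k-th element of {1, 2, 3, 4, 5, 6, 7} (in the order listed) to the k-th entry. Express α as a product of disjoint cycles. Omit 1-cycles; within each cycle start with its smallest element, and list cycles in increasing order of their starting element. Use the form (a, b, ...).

Iterating α from 1 gives 1 → 5 → 4 → 1; that is the 3-cycle (1, 5, 4).
Repeating from the next unused element and collecting all non-trivial cycles gives (1, 5, 4)(2, 7).

(1, 5, 4)(2, 7)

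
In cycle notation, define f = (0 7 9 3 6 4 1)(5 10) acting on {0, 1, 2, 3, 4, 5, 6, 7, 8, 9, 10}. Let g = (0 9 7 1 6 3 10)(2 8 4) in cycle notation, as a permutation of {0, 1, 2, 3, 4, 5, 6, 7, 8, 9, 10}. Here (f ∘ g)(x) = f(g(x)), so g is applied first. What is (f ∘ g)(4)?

2

First apply g: g(4) = 2, then f(2) = 2. Thus (f ∘ g)(4) = 2.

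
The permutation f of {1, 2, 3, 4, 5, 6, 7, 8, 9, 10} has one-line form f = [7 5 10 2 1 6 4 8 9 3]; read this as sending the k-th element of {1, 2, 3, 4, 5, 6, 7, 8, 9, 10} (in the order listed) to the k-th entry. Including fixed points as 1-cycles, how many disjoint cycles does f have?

The cycle decomposition is (1 7 4 2 5)(3 10)(6)(8)(9), which has 5 cycles (counting 1-cycles).

5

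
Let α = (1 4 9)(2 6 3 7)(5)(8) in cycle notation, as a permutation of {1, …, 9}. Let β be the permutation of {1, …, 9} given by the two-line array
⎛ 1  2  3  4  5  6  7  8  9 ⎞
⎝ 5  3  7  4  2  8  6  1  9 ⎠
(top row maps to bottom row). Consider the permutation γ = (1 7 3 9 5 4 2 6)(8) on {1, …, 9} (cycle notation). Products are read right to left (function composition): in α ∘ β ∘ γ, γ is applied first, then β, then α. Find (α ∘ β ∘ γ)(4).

7

(α ∘ β ∘ γ)(4) = α(β(γ(4))). γ(4) = 2, then β(2) = 3, then α(3) = 7, so the result is 7.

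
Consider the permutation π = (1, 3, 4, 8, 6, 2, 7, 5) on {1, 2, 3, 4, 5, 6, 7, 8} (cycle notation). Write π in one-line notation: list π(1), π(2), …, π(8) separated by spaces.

Reading each image from the cycles: 1→3, 2→7, 3→4, 4→8, 5→1, 6→2, 7→5, 8→6.
So the one-line form is 3 7 4 8 1 2 5 6.

3 7 4 8 1 2 5 6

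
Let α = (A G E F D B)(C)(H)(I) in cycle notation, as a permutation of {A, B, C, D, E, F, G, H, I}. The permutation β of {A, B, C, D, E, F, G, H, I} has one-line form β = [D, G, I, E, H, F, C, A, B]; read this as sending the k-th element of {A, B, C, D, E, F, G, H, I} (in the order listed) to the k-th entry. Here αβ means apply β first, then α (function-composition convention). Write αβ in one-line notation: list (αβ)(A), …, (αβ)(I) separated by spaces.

(αβ)(x) = α(β(x)). Computing each image: α(β(A)) = α(D) = B, α(β(B)) = α(G) = E, α(β(C)) = α(I) = I, α(β(D)) = α(E) = F, α(β(E)) = α(H) = H, α(β(F)) = α(F) = D, α(β(G)) = α(C) = C, α(β(H)) = α(A) = G, α(β(I)) = α(B) = A.
Hence αβ = [B E I F H D C G A].

B E I F H D C G A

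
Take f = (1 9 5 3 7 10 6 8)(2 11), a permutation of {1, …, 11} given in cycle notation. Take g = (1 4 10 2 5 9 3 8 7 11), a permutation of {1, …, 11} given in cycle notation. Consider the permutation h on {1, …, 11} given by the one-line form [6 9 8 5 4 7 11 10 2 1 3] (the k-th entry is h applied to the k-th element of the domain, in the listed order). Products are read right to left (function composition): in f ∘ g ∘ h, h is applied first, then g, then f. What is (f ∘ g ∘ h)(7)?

(f ∘ g ∘ h)(7) = f(g(h(7))). h(7) = 11, then g(11) = 1, then f(1) = 9, so the result is 9.

9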